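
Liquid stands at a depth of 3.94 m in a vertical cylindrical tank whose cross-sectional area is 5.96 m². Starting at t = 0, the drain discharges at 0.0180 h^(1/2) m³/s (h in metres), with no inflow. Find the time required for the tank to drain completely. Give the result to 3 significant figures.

1310 s

With no inflow, A dh/dt = −0.0180 √h.
This is separable: 2 d(√h)/dt = −0.0180/A, so √h = √h₀ − (0.0180/(2A)) t.
Tank is empty when √h = 0: t_empty = 2A√h₀/0.0180.
t_empty = 2·5.96·√3.94/0.0180 = 11.920·1.9849/0.0180 = 1314.5 s.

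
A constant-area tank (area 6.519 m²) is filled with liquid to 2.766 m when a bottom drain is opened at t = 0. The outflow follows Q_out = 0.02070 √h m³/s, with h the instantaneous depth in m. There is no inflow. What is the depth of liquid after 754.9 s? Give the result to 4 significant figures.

0.2159 m

Volume balance on the tank: A dh/dt = −0.02070 √h.
∫ h^(−1/2) dh = −(0.02070/A) ∫ dt, giving 2√h = 2√h₀ − (0.02070/A) t.
√h = √2.766 − 0.02070·754.9/(2·6.519) = 1.66313 − 1.19853 = 0.464600.
h = 0.464600² = 0.215853 m.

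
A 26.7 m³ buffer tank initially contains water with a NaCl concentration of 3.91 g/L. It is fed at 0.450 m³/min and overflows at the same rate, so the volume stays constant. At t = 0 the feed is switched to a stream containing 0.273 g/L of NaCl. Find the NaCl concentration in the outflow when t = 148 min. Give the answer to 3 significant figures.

Accumulation = in − out for the solute gives V dC/dt = Q(C_in − C).
Time constant τ = V/Q = 26.7/0.450 = 59.333 min.
This is linear first-order; C(t) = C_in + (C₀ − C_in) e^(−t/τ).
C(148) = 0.273 + (3.91 − 0.273)·e^(−148/59.333) = 0.273 + (3.6370)·0.082547 = 0.57323 g/L.

0.573 g/L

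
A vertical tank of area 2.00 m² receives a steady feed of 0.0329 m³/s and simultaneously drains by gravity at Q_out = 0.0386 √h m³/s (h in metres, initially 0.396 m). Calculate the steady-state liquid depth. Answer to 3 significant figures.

A dh/dt = Q_in − 0.0386 √h. Steady state requires inflow = outflow:
Q_in = 0.0386 √h_ss ⇒ √h_ss = 0.0329/0.0386 = 0.85233.
h_ss = 0.85233² = 0.72647 m. (Since h₀ = 0.396 m < h_ss, the level will rise toward this value.)

0.726 m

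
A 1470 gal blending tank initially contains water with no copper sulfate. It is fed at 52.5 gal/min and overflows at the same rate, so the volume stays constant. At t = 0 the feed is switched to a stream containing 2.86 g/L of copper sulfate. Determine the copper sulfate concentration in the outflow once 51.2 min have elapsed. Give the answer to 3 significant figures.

Transient balance on the dissolved component: V dC/dt = Q(C_in − C).
Time constant τ = V/Q = 1470/52.5 = 28.000 min.
Integrating: C(t) = C_in + (C₀ − C_in) e^(−t/τ).
C(51.2) = 2.86 + (0 − 2.86)·e^(−51.2/28.000) = 2.86 + (-2.8600)·0.16064 = 2.4006 g/L.

2.40 g/L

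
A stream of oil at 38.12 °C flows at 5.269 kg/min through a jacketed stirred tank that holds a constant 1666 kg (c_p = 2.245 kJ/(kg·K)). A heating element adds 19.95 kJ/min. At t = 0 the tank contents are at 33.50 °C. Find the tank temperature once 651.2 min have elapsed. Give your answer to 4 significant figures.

M c_p dT/dt = ṁ c_p (T_in − T) + Q̇.
τ = M/ṁ = 316.189 min; T_ss = T_in + Q̇/(ṁ c_p) = 38.12 + 19.95/(5.269·2.245) = 39.8065 °C.
T approaches T_ss exponentially: T(t) = T_ss + (T₀ − T_ss) e^(−t/τ).
T(651.2) = 39.8065 + (-6.30655)·e^(−651.2/316.189) = 39.8065 + (-6.30655)·0.127514 = 39.0024 °C.

39.00 °C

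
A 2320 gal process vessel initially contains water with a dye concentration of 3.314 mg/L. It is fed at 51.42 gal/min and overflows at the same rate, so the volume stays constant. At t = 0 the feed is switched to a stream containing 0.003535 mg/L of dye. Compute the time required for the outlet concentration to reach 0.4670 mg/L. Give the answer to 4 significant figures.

Mass balance on the solute (V constant): V dC/dt = Q(C_in − C), so τ = V/Q = 45.1186 min.
C(t) = C_in + (C₀ − C_in) e^(−t/τ). Set C = 0.4670 and solve for t:
e^(−t/τ) = (C − C_in)/(C₀ − C_in) = (0.4670 − 0.003535)/(3.314 − 0.003535) = 0.140000
t = −τ ln(…) = 45.1186 × 1.96611 = 88.7083 min.

88.71 min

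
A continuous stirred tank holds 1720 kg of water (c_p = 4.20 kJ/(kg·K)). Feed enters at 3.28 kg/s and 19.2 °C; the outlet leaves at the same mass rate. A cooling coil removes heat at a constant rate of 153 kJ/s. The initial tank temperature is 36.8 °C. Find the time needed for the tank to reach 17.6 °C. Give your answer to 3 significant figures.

M c_p dT/dt = ṁ c_p (T_in − T) − Q̇.
τ = M/ṁ = 524.39 s; T_ss = T_in − Q̇/(ṁ c_p) = 8.0937 °C.
T(t) = T_ss + (T₀ − T_ss) e^(−t/τ). Set T = 17.6:
e^(−t/τ) = (17.6 − 8.0937)/(36.8 − 8.0937) = 0.33116
t = −524.39 · ln(0.33116) = 579.54 s.

580 s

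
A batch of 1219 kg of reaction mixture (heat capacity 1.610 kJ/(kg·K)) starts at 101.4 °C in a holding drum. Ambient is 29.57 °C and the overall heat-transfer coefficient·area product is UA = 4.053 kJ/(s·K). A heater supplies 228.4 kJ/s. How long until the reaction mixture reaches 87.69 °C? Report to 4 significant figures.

1051 s

Lumped-capacitance energy balance: M c_p dT/dt = UA(T_amb − T) + Q̇.
τ = M c_p/UA = 484.231 s; T_ss = T_amb + Q̇/UA = 29.57 + 228.4/4.053 = 85.9233 °C.
T(t) = T_ss + (T₀ − T_ss)e^(−t/τ); set T = 87.69:
t = −τ ln[(T − T_ss)/(T₀ − T_ss)] = −484.231 · ln(0.114151) = 1050.89 s.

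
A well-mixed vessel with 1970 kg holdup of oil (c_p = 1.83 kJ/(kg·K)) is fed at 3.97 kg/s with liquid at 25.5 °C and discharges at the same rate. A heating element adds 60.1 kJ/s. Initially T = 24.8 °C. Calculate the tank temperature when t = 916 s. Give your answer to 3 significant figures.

Energy balance: M c_p dT/dt = ṁ c_p (T_in − T) + 60.1.
Rearrange: dT/dt = (T_ss − T)/τ with τ = M/ṁ = 496.22 s and T_ss = T_in + Q̇/(ṁ c_p) = 33.772 °C.
Solution: T(t) = T_ss + (T₀ − T_ss) e^(−t/τ).
T(916) = 33.772 + (-8.9724)·e^(−916/496.22) = 33.772 + (-8.9724)·0.15788 = 32.356 °C.

32.4 °C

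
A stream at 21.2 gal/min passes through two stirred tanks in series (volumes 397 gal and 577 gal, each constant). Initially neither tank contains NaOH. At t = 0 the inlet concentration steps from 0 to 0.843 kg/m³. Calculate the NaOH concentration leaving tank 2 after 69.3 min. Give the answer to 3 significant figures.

Time constants: τᵢ = Vᵢ/Q for each well-mixed tank.
τ₁ = 397/21.2 = 18.726 min; τ₂ = 577/21.2 = 27.217 min.
Solving the cascade with C₁(0)=C₂(0)=0 gives C₂(t) = C_in[1 − (τ₁ e^(−t/τ₁) − τ₂ e^(−t/τ₂))/(τ₁ − τ₂)].
At t = 69.3: e^(−t/τ₁) = 0.024707, e^(−t/τ₂) = 0.078379.
C₂ = 0.843·[1 − (18.726·0.024707 − 27.217·0.078379)/(-8.4906)] = 0.843·0.80325 = 0.67714 kg/m³.

0.677 kg/m³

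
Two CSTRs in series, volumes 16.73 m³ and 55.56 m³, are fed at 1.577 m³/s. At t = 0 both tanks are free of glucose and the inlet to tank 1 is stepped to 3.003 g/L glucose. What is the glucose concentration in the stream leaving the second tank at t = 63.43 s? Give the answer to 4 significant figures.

2.296 g/L

Each tank obeys Vᵢ dCᵢ/dt = Q(Cᵢ₋₁ − Cᵢ), so τᵢ = Vᵢ/Q.
τ₁ = 16.73/1.577 = 10.6088 s; τ₂ = 55.56/1.577 = 35.2315 s.
Tank 1: C₁ = C_in(1 − e^(−t/τ₁)). Tank 2 (τ₁ ≠ τ₂): C₂ = C_in[1 − (τ₁ e^(−t/τ₁) − τ₂ e^(−t/τ₂))/(τ₁ − τ₂)].
At t = 63.43: e^(−t/τ₁) = 0.00253129, e^(−t/τ₂) = 0.165236.
C₂ = 3.003·[1 − (10.6088·0.00253129 − 35.2315·0.165236)/(-24.6227)] = 3.003·0.764662 = 2.29628 g/L.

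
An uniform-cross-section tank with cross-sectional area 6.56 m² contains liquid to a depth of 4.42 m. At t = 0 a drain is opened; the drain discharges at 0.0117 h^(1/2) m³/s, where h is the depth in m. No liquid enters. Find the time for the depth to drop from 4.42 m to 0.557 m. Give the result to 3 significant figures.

With no inflow, A dh/dt = −0.0117 √h.
∫ h^(−1/2) dh = −(0.0117/A) ∫ dt, giving 2√h = 2√h₀ − (0.0117/A) t.
t = 2A(√h₀ − √h)/0.0117 = 2·6.56·(√4.42 − √0.557)/0.0117
  = 13.120 × (2.1024 − 0.74632) / 0.0117 = 1520.6 s.

1520 s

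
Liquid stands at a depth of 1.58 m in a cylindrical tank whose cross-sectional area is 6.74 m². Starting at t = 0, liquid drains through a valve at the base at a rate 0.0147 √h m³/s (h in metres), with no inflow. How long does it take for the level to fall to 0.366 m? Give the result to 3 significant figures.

Accumulation of liquid (constant cross-section A): A dh/dt = −0.0147 √h.
Separate and integrate: 2(√h − √h₀) = −(0.0147/A) t.
t = 2A(√h₀ − √h)/0.0147 = 2·6.74·(√1.58 − √0.366)/0.0147
  = 13.480 × (1.2570 − 0.60498) / 0.0147 = 597.89 s.

598 s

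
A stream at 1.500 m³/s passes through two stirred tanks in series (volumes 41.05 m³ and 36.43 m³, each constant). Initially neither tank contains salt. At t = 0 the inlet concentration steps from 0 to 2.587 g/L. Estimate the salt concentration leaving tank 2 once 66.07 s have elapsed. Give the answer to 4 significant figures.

Species balance on tank i: dCᵢ/dt = (Cᵢ₋₁ − Cᵢ)/τᵢ with τᵢ = Vᵢ/Q.
τ₁ = 41.05/1.500 = 27.3667 s; τ₂ = 36.43/1.500 = 24.2867 s.
Tank 1: C₁ = C_in(1 − e^(−t/τ₁)). Tank 2 (τ₁ ≠ τ₂): C₂ = C_in[1 − (τ₁ e^(−t/τ₁) − τ₂ e^(−t/τ₂))/(τ₁ − τ₂)].
At t = 66.07: e^(−t/τ₁) = 0.0894343, e^(−t/τ₂) = 0.0658469.
C₂ = 2.587·[1 − (27.3667·0.0894343 − 24.2867·0.0658469)/(3.08000)] = 2.587·0.724572 = 1.87447 g/L.

1.874 g/L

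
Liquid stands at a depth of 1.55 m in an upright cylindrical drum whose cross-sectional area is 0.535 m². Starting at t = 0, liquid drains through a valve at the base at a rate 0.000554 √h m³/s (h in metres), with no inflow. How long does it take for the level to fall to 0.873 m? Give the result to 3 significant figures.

Volume balance on the tank: A dh/dt = −0.000554 √h.
Separate and integrate: 2(√h − √h₀) = −(0.000554/A) t.
t = 2A(√h₀ − √h)/0.000554 = 2·0.535·(√1.55 − √0.873)/0.000554
  = 1.0700 × (1.2450 − 0.93434) / 0.000554 = 599.98 s.

600 s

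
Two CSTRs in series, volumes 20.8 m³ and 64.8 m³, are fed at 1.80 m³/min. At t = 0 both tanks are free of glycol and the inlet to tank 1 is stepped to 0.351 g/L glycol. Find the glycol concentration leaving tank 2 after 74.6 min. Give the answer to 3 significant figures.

Time constants: τᵢ = Vᵢ/Q for each well-mixed tank.
τ₁ = 20.8/1.80 = 11.556 min; τ₂ = 64.8/1.80 = 36.000 min.
Tank 1: C₁ = C_in(1 − e^(−t/τ₁)). Tank 2 (τ₁ ≠ τ₂): C₂ = C_in[1 − (τ₁ e^(−t/τ₁) − τ₂ e^(−t/τ₂))/(τ₁ − τ₂)].
At t = 74.6: e^(−t/τ₁) = 0.0015714, e^(−t/τ₂) = 0.12591.
C₂ = 0.351·[1 − (11.556·0.0015714 − 36.000·0.12591)/(-24.444)] = 0.351·0.81532 = 0.28618 g/L.

0.286 g/L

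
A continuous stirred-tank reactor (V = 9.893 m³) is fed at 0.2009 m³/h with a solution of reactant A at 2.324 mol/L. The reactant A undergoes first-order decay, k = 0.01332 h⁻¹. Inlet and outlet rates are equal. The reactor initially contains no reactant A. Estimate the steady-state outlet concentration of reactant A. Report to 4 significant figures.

1.403 mol/L

Species balance: V dC/dt = Q C_in − Q C − k V C.
Steady state (dC/dt = 0): C_ss = Q C_in/(Q + kV) = C_in/(1 + kV/Q).
C_ss = 0.2009·2.324/(0.2009 + 0.01332·9.893) = 0.466892/0.332675 = 1.40345 mol/L.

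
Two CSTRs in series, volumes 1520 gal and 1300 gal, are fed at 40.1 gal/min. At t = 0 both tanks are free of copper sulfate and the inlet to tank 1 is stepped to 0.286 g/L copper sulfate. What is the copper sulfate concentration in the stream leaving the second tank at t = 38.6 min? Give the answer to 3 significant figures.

Species balance on tank i: dCᵢ/dt = (Cᵢ₋₁ − Cᵢ)/τᵢ with τᵢ = Vᵢ/Q.
τ₁ = 1520/40.1 = 37.905 min; τ₂ = 1300/40.1 = 32.419 min.
Tank 1: C₁ = C_in(1 − e^(−t/τ₁)). Tank 2 (τ₁ ≠ τ₂): C₂ = C_in[1 − (τ₁ e^(−t/τ₁) − τ₂ e^(−t/τ₂))/(τ₁ − τ₂)].
At t = 38.6: e^(−t/τ₁) = 0.36120, e^(−t/τ₂) = 0.30402.
C₂ = 0.286·[1 − (37.905·0.36120 − 32.419·0.30402)/(5.4863)] = 0.286·0.30093 = 0.086067 g/L.

0.0861 g/L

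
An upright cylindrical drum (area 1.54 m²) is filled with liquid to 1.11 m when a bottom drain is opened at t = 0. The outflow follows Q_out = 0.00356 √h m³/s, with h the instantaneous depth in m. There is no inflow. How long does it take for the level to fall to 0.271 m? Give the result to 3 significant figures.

Unsteady balance on liquid volume: A dh/dt = −0.00356 √h.
This is separable: 2 d(√h)/dt = −0.00356/A, so √h = √h₀ − (0.00356/(2A)) t.
t = 2A(√h₀ − √h)/0.00356 = 2·1.54·(√1.11 − √0.271)/0.00356
  = 3.0800 × (1.0536 − 0.52058) / 0.00356 = 461.13 s.

461 s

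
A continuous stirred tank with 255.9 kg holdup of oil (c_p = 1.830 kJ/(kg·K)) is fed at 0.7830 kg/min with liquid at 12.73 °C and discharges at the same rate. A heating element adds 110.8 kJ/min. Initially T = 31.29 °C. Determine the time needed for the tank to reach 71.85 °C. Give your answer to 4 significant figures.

383.0 min

M c_p dT/dt = ṁ c_p (T_in − T) + Q̇.
τ = M/ṁ = 326.820 min; T_ss = T_in + Q̇/(ṁ c_p) = 90.0562 °C.
T(t) = T_ss + (T₀ − T_ss) e^(−t/τ). Set T = 71.85:
e^(−t/τ) = (71.85 − 90.0562)/(31.29 − 90.0562) = 0.309808
t = −326.820 · ln(0.309808) = 382.969 min.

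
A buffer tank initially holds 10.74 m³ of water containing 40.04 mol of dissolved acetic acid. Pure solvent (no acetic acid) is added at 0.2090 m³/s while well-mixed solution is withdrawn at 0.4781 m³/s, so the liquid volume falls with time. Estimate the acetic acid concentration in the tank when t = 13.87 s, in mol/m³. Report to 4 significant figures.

2.676 mol/m³

Total volume: dV/dt = Q_in − Q_out = -0.269100 m³/s, so V(t) = 10.74 − 0.269100 t and V(13.87) = 7.00758 m³.
No acetic acid enters, so dm/dt = −Q_out · (m/V).
dm/m = −Q_out dt/(V₀ − 0.269100 t); integrating gives ln(m/m₀) = −(Q_out/(Q_in−Q_out)) ln(V/V₀).
m = m₀ (V₀/V)^(Q_out/(Q_in−Q_out)) = 40.04 × (10.74/7.00758)^(-1.77666) = 18.7515 mol.
C = m/V = 18.7515/7.00758 = 2.67589 mol/m³.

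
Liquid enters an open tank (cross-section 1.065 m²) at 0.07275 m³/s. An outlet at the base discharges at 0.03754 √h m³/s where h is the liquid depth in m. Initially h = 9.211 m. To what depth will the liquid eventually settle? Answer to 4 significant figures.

3.756 m

Mass balance (ρ constant): A dh/dt = Q_in − 0.03754 √h. At steady state dh/dt = 0:
Q_in = 0.03754 √h_ss ⇒ √h_ss = 0.07275/0.03754 = 1.93793.
h_ss = 1.93793² = 3.75558 m. (Since h₀ = 9.211 m > h_ss, the level will fall toward this value.)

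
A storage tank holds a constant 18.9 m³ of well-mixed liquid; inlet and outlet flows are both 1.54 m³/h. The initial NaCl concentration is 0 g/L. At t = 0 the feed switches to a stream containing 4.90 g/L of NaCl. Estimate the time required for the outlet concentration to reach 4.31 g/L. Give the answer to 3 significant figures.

Species balance: V dC/dt = Q(C_in − C) ⇒ τ = V/Q = 12.273 h.
C(t) = C_in + (C₀ − C_in) e^(−t/τ). Set C = 4.31 and solve for t:
e^(−t/τ) = (C − C_in)/(C₀ − C_in) = (4.31 − 4.90)/(0 − 4.90) = 0.12041
t = −τ ln(…) = 12.273 × 2.1169 = 25.980 h.

26.0 h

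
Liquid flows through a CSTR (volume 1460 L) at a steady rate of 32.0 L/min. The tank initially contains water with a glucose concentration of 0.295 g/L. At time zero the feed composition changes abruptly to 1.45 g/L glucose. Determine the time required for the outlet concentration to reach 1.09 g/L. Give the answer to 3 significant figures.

53.2 min

Species balance: V dC/dt = Q(C_in − C) ⇒ τ = V/Q = 45.625 min.
C(t) = C_in + (C₀ − C_in) e^(−t/τ). Set C = 1.09 and solve for t:
e^(−t/τ) = (C − C_in)/(C₀ − C_in) = (1.09 − 1.45)/(0.295 − 1.45) = 0.31169
t = −τ ln(…) = 45.625 × 1.1658 = 53.187 min.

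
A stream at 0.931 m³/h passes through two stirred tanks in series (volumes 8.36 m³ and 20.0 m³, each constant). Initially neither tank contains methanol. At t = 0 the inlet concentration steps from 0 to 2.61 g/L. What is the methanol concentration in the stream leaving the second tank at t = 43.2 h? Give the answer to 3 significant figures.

2.02 g/L

Each tank obeys Vᵢ dCᵢ/dt = Q(Cᵢ₋₁ − Cᵢ), so τᵢ = Vᵢ/Q.
τ₁ = 8.36/0.931 = 8.9796 h; τ₂ = 20.0/0.931 = 21.482 h.
Solving the cascade with C₁(0)=C₂(0)=0 gives C₂(t) = C_in[1 − (τ₁ e^(−t/τ₁) − τ₂ e^(−t/τ₂))/(τ₁ − τ₂)].
At t = 43.2: e^(−t/τ₁) = 0.0081405, e^(−t/τ₂) = 0.13386.
C₂ = 2.61·[1 − (8.9796·0.0081405 − 21.482·0.13386)/(-12.503)] = 2.61·0.77585 = 2.0250 g/L.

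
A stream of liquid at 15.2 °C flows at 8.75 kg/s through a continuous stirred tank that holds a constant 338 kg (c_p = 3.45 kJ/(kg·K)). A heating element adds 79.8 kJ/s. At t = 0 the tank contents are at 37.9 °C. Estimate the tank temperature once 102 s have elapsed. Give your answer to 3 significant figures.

19.3 °C

M c_p dT/dt = ṁ c_p (T_in − T) + Q̇.
Rearrange: dT/dt = (T_ss − T)/τ with τ = M/ṁ = 38.629 s and T_ss = T_in + Q̇/(ṁ c_p) = 17.843 °C.
Solution: T(t) = T_ss + (T₀ − T_ss) e^(−t/τ).
T(102) = 17.843 + (20.057)·e^(−102/38.629) = 17.843 + (20.057)·0.071323 = 19.274 °C.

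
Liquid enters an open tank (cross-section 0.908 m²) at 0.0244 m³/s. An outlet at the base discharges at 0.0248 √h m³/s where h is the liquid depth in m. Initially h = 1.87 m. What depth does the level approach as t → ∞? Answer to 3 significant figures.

Level balance: A dh/dt = 0.0244 − 0.0248 √h. Setting dh/dt = 0:
Q_in = 0.0248 √h_ss ⇒ √h_ss = 0.0244/0.0248 = 0.98387.
h_ss = 0.98387² = 0.96800 m. (Since h₀ = 1.87 m > h_ss, the level will fall toward this value.)

0.968 m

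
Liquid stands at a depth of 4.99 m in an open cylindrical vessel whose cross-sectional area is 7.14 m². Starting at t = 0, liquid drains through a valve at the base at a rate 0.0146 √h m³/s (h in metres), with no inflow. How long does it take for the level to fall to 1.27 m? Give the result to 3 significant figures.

Accumulation of liquid (constant cross-section A): A dh/dt = −0.0146 √h.
Separate and integrate: 2(√h − √h₀) = −(0.0146/A) t.
t = 2A(√h₀ − √h)/0.0146 = 2·7.14·(√4.99 − √1.27)/0.0146
  = 14.280 × (2.2338 − 1.1269) / 0.0146 = 1082.6 s.

1080 s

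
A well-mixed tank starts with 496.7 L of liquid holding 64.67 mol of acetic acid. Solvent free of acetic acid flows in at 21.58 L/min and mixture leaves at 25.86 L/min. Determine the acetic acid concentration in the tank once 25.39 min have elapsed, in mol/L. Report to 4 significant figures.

0.03749 mol/L

Let m(t) be the amount of acetic acid. Volume: V(t) = V₀ + (Q_in − Q_out) t = 496.7 − 4.28000 t; V(25.39) = 388.031 L.
No acetic acid enters, so dm/dt = −Q_out · (m/V).
Separate: dm/m = −Q_out dt/V(t) ⇒ ln(m/m₀) = −(Q_out/(Q_in−Q_out)) ln(V/V₀).
m = m₀ (V₀/V)^(Q_out/(Q_in−Q_out)) = 64.67 × (496.7/388.031)^(-6.04206) = 14.5487 mol.
C = m/V = 14.5487/388.031 = 0.0374938 mol/L.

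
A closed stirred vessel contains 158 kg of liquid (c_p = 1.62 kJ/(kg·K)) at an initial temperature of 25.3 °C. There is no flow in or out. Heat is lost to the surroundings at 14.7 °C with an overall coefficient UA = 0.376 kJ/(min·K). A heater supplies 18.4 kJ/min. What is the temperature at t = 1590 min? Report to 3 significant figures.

Lumped-capacitance energy balance: M c_p dT/dt = UA(T_amb − T) + Q̇.
dT/dt = (T_ss − T)/τ with T_ss = T_amb + Q̇/UA = 14.7 + 18.4/0.376 = 63.636 °C, τ = M c_p/UA = 158·1.62/0.376 = 680.74 min.
Solution: T(t) = T_ss + (T₀ − T_ss) e^(−t/τ).
T(1590) = 63.636 + (-38.336)·0.096745 = 59.927 °C.

59.9 °C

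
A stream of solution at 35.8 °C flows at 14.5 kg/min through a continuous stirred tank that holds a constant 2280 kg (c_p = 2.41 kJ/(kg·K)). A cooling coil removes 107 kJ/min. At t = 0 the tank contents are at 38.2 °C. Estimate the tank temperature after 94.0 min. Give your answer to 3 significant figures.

35.7 °C

M c_p dT/dt = ṁ c_p (T_in − T) − Q̇.
Rearrange: dT/dt = (T_ss − T)/τ with τ = M/ṁ = 157.24 min and T_ss = T_in − Q̇/(ṁ c_p) = 32.738 °C.
T approaches T_ss exponentially: T(t) = T_ss + (T₀ − T_ss) e^(−t/τ).
T(94.0) = 32.738 + (5.4620)·e^(−94.0/157.24) = 32.738 + (5.4620)·0.55002 = 35.742 °C.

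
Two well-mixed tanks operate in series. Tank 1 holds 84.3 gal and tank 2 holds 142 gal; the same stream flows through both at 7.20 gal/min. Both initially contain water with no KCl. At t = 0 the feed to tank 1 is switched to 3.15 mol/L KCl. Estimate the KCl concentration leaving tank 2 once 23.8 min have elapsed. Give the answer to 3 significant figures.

Each tank obeys Vᵢ dCᵢ/dt = Q(Cᵢ₋₁ − Cᵢ), so τᵢ = Vᵢ/Q.
τ₁ = 84.3/7.20 = 11.708 min; τ₂ = 142/7.20 = 19.722 min.
Solving the cascade with C₁(0)=C₂(0)=0 gives C₂(t) = C_in[1 − (τ₁ e^(−t/τ₁) − τ₂ e^(−t/τ₂))/(τ₁ − τ₂)].
At t = 23.8: e^(−t/τ₁) = 0.13098, e^(−t/τ₂) = 0.29916.
C₂ = 3.15·[1 − (11.708·0.13098 − 19.722·0.29916)/(-8.0139)] = 3.15·0.45511 = 1.4336 mol/L.

1.43 mol/L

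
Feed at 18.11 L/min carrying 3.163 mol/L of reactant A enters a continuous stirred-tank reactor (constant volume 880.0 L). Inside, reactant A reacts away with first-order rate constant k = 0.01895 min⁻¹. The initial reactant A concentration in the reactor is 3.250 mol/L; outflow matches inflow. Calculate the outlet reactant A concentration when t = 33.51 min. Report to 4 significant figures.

Species balance: V dC/dt = Q C_in − Q C − k V C.
This is linear with rate a = Q/V + k = 0.0395295 min⁻¹.
C_ss = Q C_in/(Q + kV) = 1.64669 mol/L; C(t) = C_ss + (C₀ − C_ss) e^(−a t).
C(33.51) = 1.64669 + (1.60331)·e^(−0.0395295·33.51) = 1.64669 + (1.60331)·0.265900 = 2.07301 mol/L.

2.073 mol/L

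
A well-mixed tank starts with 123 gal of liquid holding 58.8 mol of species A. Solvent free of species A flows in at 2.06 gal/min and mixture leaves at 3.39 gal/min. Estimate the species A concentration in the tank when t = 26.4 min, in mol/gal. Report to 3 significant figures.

Let m(t) be the amount of species A. Volume: V(t) = V₀ + (Q_in − Q_out) t = 123 − 1.3300 t; V(26.4) = 87.888 gal.
No species A enters, so dm/dt = −Q_out · (m/V).
dm/m = −Q_out dt/(V₀ − 1.3300 t); integrating gives ln(m/m₀) = −(Q_out/(Q_in−Q_out)) ln(V/V₀).
m = m₀ (V₀/V)^(Q_out/(Q_in−Q_out)) = 58.8 × (123/87.888)^(-2.5489) = 24.963 mol.
C = m/V = 24.963/87.888 = 0.28404 mol/gal.

0.284 mol/gal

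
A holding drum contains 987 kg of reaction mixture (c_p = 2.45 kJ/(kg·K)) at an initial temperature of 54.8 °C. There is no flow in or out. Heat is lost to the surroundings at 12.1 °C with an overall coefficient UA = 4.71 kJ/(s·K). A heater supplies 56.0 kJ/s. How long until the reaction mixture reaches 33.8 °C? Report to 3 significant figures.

M c_p dT/dt = −UA(T − T_amb) + Q̇.
τ = M c_p/UA = 513.41 s; T_ss = T_amb + Q̇/UA = 12.1 + 56.0/4.71 = 23.990 °C.
T(t) = T_ss + (T₀ − T_ss)e^(−t/τ); set T = 33.8:
t = −τ ln[(T − T_ss)/(T₀ − T_ss)] = −513.41 · ln(0.31841) = 587.55 s.

588 s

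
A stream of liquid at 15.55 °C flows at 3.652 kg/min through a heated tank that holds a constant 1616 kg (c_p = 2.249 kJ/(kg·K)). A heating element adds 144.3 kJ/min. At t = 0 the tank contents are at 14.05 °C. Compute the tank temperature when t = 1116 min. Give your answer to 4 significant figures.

31.59 °C

Unsteady energy balance on the tank contents: M c_p dT/dt = ṁ c_p (T_in − T) + 144.3.
Rearrange: dT/dt = (T_ss − T)/τ with τ = M/ṁ = 442.497 min and T_ss = T_in + Q̇/(ṁ c_p) = 33.1190 °C.
This is linear first-order; T(t) = T_ss + (T₀ − T_ss) e^(−t/τ).
T(1116) = 33.1190 + (-19.0690)·e^(−1116/442.497) = 33.1190 + (-19.0690)·0.0802949 = 31.5878 °C.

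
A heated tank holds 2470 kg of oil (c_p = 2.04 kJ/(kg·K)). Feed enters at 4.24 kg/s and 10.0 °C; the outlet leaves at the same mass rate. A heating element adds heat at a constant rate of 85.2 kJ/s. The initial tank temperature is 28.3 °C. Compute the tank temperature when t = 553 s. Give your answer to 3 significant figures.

Energy balance: M c_p dT/dt = ṁ c_p (T_in − T) + 85.2.
τ = M/ṁ = 582.55 s; T_ss = T_in + Q̇/(ṁ c_p) = 10.0 + 85.2/(4.24·2.04) = 19.850 °C.
T approaches T_ss exponentially: T(t) = T_ss + (T₀ − T_ss) e^(−t/τ).
T(553) = 19.850 + (8.4498)·e^(−553/582.55) = 19.850 + (8.4498)·0.38702 = 23.120 °C.

23.1 °C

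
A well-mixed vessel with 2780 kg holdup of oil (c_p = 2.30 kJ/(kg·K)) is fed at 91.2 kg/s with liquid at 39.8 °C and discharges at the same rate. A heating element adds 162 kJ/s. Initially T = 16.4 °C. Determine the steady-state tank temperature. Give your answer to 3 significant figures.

M c_p dT/dt = ṁ c_p (T_in − T) + Q̇.
At steady state dT/dt = 0 ⇒ T_ss = T_in + Q̇/(ṁ c_p) = 39.8 + 162/(91.2·2.30) = 40.572 °C.

40.6 °C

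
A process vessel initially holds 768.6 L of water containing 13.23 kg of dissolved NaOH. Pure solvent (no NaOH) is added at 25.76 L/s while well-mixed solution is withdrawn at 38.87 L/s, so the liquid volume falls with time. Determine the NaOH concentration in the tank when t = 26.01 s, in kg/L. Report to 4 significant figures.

0.005439 kg/L

Total volume: dV/dt = Q_in − Q_out = -13.1100 L/s, so V(t) = 768.6 − 13.1100 t and V(26.01) = 427.609 L.
Species balance (pure solvent in): dm/dt = −Q_out · m/V(t).
dm/m = −Q_out dt/(V₀ − 13.1100 t); integrating gives ln(m/m₀) = −(Q_out/(Q_in−Q_out)) ln(V/V₀).
m = m₀ (V₀/V)^(Q_out/(Q_in−Q_out)) = 13.23 × (768.6/427.609)^(-2.96491) = 2.32560 kg.
C = m/V = 2.32560/427.609 = 0.00543860 kg/L.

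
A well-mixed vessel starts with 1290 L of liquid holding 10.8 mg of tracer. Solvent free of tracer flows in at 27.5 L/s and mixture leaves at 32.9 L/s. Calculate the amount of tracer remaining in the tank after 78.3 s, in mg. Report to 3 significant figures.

Let m(t) be the amount of tracer. Volume: V(t) = V₀ + (Q_in − Q_out) t = 1290 − 5.4000 t; V(78.3) = 867.18 L.
No tracer enters, so dm/dt = −Q_out · (m/V).
Separate: dm/m = −Q_out dt/V(t) ⇒ ln(m/m₀) = −(Q_out/(Q_in−Q_out)) ln(V/V₀).
m = m₀ (V₀/V)^(Q_out/(Q_in−Q_out)) = 10.8 × (1290/867.18)^(-6.0926) = 0.96066 mg.

0.961 mg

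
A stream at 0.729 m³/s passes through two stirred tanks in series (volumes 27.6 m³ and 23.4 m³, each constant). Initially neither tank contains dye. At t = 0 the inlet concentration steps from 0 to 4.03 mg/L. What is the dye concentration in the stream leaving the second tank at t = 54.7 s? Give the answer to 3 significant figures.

1.87 mg/L

Each tank obeys Vᵢ dCᵢ/dt = Q(Cᵢ₋₁ − Cᵢ), so τᵢ = Vᵢ/Q.
τ₁ = 27.6/0.729 = 37.860 s; τ₂ = 23.4/0.729 = 32.099 s.
Tank 1: C₁ = C_in(1 − e^(−t/τ₁)). Tank 2 (τ₁ ≠ τ₂): C₂ = C_in[1 − (τ₁ e^(−t/τ₁) − τ₂ e^(−t/τ₂))/(τ₁ − τ₂)].
At t = 54.7: e^(−t/τ₁) = 0.23579, e^(−t/τ₂) = 0.18193.
C₂ = 4.03·[1 − (37.860·0.23579 − 32.099·0.18193)/(5.7613)] = 4.03·0.46412 = 1.8704 mg/L.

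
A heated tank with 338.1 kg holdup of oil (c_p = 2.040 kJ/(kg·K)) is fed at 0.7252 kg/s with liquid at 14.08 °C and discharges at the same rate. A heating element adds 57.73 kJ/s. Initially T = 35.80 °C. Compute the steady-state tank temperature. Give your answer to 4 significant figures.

53.10 °C

Heat balance on the well-mixed liquid: M c_p dT/dt = ṁ c_p (T_in − T) + 57.73.
At steady state dT/dt = 0 ⇒ T_ss = T_in + Q̇/(ṁ c_p) = 14.08 + 57.73/(0.7252·2.040) = 53.1024 °C.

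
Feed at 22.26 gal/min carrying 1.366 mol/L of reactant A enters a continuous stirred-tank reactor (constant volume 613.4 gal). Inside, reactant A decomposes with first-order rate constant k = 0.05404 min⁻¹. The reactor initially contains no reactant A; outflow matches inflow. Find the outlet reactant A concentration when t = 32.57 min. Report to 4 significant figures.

V dC/dt = Q(C_in − C) − k V C.
dC/dt = (Q/V) C_in − (Q/V + k) C; effective rate a = Q/V + k = 0.0362895 + 0.05404 = 0.0903295 min⁻¹.
C_ss = Q C_in/(Q + kV) = 0.548785 mol/L; C(t) = C_ss + (C₀ − C_ss) e^(−a t).
C(32.57) = 0.548785 + (-0.548785)·e^(−0.0903295·32.57) = 0.548785 + (-0.548785)·0.0527584 = 0.519832 mol/L.

0.5198 mol/L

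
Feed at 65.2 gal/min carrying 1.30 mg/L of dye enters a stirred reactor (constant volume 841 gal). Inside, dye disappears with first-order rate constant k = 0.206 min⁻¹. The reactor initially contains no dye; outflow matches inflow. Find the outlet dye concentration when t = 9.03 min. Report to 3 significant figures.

V dC/dt = Q(C_in − C) − k V C.
dC/dt = (Q/V) C_in − (Q/V + k) C; effective rate a = Q/V + k = 0.077527 + 0.206 = 0.28353 min⁻¹.
C_ss = Q C_in/(Q + kV) = 0.35547 mg/L; C(t) = C_ss + (C₀ − C_ss) e^(−a t).
C(9.03) = 0.35547 + (-0.35547)·e^(−0.28353·9.03) = 0.35547 + (-0.35547)·0.077286 = 0.32800 mg/L.

0.328 mg/L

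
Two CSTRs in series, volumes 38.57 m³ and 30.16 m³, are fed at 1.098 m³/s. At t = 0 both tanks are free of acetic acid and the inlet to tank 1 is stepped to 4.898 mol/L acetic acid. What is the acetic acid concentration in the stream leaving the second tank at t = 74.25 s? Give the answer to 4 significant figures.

Each tank obeys Vᵢ dCᵢ/dt = Q(Cᵢ₋₁ − Cᵢ), so τᵢ = Vᵢ/Q.
τ₁ = 38.57/1.098 = 35.1275 s; τ₂ = 30.16/1.098 = 27.4681 s.
Solving the cascade with C₁(0)=C₂(0)=0 gives C₂(t) = C_in[1 − (τ₁ e^(−t/τ₁) − τ₂ e^(−t/τ₂))/(τ₁ − τ₂)].
At t = 74.25: e^(−t/τ₁) = 0.120787, e^(−t/τ₂) = 0.0669953.
C₂ = 4.898·[1 − (35.1275·0.120787 − 27.4681·0.0669953)/(7.65938)] = 4.898·0.686306 = 3.36153 mol/L.

3.362 mol/L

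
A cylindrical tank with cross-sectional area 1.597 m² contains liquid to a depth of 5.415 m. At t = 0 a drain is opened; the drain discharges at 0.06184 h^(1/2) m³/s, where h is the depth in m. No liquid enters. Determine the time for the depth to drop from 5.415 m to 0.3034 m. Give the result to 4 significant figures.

Unsteady balance on liquid volume: A dh/dt = −0.06184 √h.
Separate and integrate: 2(√h − √h₀) = −(0.06184/A) t.
t = 2A(√h₀ − √h)/0.06184 = 2·1.597·(√5.415 − √0.3034)/0.06184
  = 3.19400 × (2.32702 − 0.550818) / 0.06184 = 91.7396 s.

91.74 s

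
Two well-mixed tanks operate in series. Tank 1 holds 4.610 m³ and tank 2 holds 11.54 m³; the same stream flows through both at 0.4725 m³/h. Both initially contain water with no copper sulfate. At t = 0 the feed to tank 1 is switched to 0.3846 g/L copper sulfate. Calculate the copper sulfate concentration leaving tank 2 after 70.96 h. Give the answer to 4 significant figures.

Each tank obeys Vᵢ dCᵢ/dt = Q(Cᵢ₋₁ − Cᵢ), so τᵢ = Vᵢ/Q.
τ₁ = 4.610/0.4725 = 9.75661 h; τ₂ = 11.54/0.4725 = 24.4233 h.
Solving the cascade with C₁(0)=C₂(0)=0 gives C₂(t) = C_in[1 − (τ₁ e^(−t/τ₁) − τ₂ e^(−t/τ₂))/(τ₁ − τ₂)].
At t = 70.96: e^(−t/τ₁) = 0.000694016, e^(−t/τ₂) = 0.0547255.
C₂ = 0.3846·[1 − (9.75661·0.000694016 − 24.4233·0.0547255)/(-14.6667)] = 0.3846·0.909331 = 0.349729 g/L.

0.3497 g/L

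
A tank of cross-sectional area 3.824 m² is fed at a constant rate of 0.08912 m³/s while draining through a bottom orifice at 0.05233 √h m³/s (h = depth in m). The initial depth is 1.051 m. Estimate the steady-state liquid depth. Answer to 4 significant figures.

2.900 m

A dh/dt = Q_in − 0.05233 √h. Steady state requires inflow = outflow:
Q_in = 0.05233 √h_ss ⇒ √h_ss = 0.08912/0.05233 = 1.70304.
h_ss = 1.70304² = 2.90034 m. (Since h₀ = 1.051 m < h_ss, the level will rise toward this value.)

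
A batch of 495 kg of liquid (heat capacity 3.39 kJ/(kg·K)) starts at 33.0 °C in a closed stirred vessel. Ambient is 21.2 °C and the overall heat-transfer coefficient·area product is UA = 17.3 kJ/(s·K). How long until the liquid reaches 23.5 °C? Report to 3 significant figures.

159 s

M c_p dT/dt = −UA(T − T_amb).
τ = M c_p/UA = 96.997 s; T_ss = T_amb = 21.200 °C.
T(t) = T_ss + (T₀ − T_ss)e^(−t/τ); set T = 23.5:
t = −τ ln[(T − T_ss)/(T₀ − T_ss)] = −96.997 · ln(0.19492) = 158.61 s.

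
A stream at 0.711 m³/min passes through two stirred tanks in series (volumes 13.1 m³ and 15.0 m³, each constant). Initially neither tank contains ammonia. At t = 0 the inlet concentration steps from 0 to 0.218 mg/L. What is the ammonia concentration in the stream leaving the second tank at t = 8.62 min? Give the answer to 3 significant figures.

Each tank obeys Vᵢ dCᵢ/dt = Q(Cᵢ₋₁ − Cᵢ), so τᵢ = Vᵢ/Q.
τ₁ = 13.1/0.711 = 18.425 min; τ₂ = 15.0/0.711 = 21.097 min.
Solving the cascade with C₁(0)=C₂(0)=0 gives C₂(t) = C_in[1 − (τ₁ e^(−t/τ₁) − τ₂ e^(−t/τ₂))/(τ₁ − τ₂)].
At t = 8.62: e^(−t/τ₁) = 0.62635, e^(−t/τ₂) = 0.66459.
C₂ = 0.218·[1 − (18.425·0.62635 − 21.097·0.66459)/(-2.6723)] = 0.218·0.071759 = 0.015643 mg/L.

0.0156 mg/L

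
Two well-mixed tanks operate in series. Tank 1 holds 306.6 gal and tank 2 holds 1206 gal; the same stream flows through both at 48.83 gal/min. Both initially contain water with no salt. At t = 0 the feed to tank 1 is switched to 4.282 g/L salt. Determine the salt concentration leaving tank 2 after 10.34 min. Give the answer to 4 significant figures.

Time constants: τᵢ = Vᵢ/Q for each well-mixed tank.
τ₁ = 306.6/48.83 = 6.27893 min; τ₂ = 1206/48.83 = 24.6979 min.
Solving the cascade with C₁(0)=C₂(0)=0 gives C₂(t) = C_in[1 − (τ₁ e^(−t/τ₁) − τ₂ e^(−t/τ₂))/(τ₁ − τ₂)].
At t = 10.34: e^(−t/τ₁) = 0.192670, e^(−t/τ₂) = 0.657929.
C₂ = 4.282·[1 − (6.27893·0.192670 − 24.6979·0.657929)/(-18.4190)] = 4.282·0.183467 = 0.785606 g/L.

0.7856 g/L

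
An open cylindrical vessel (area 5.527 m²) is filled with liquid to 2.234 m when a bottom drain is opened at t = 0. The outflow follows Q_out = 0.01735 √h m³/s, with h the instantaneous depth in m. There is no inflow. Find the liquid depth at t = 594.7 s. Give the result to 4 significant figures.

0.3150 m

A dh/dt = −Q_out = −0.01735 √h.
∫ h^(−1/2) dh = −(0.01735/A) ∫ dt, giving 2√h = 2√h₀ − (0.01735/A) t.
√h = √2.234 − 0.01735·594.7/(2·5.527) = 1.49466 − 0.933422 = 0.561235.
h = 0.561235² = 0.314985 m.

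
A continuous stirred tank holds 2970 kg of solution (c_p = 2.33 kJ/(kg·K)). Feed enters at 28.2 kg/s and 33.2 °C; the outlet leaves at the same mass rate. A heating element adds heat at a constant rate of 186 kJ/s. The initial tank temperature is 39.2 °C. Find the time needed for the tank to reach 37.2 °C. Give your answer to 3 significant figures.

M c_p dT/dt = ṁ c_p (T_in − T) + Q̇.
τ = M/ṁ = 105.32 s; T_ss = T_in + Q̇/(ṁ c_p) = 36.031 °C.
T(t) = T_ss + (T₀ − T_ss) e^(−t/τ). Set T = 37.2:
e^(−t/τ) = (37.2 − 36.031)/(39.2 − 36.031) = 0.36893
t = −105.32 · ln(0.36893) = 105.02 s.

105 s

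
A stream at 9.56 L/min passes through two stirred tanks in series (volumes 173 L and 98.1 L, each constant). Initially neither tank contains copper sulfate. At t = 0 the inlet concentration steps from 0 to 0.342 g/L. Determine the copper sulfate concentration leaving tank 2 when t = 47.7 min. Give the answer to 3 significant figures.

0.290 g/L

Time constants: τᵢ = Vᵢ/Q for each well-mixed tank.
τ₁ = 173/9.56 = 18.096 min; τ₂ = 98.1/9.56 = 10.262 min.
Tank 1: C₁ = C_in(1 − e^(−t/τ₁)). Tank 2 (τ₁ ≠ τ₂): C₂ = C_in[1 − (τ₁ e^(−t/τ₁) − τ₂ e^(−t/τ₂))/(τ₁ − τ₂)].
At t = 47.7: e^(−t/τ₁) = 0.071654, e^(−t/τ₂) = 0.0095765.
C₂ = 0.342·[1 − (18.096·0.071654 − 10.262·0.0095765)/(7.8347)] = 0.342·0.84704 = 0.28969 g/L.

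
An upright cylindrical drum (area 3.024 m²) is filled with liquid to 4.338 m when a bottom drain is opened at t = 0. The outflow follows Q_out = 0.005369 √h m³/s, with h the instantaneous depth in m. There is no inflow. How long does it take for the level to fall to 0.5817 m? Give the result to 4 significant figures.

Accumulation of liquid (constant cross-section A): A dh/dt = −0.005369 √h.
∫ h^(−1/2) dh = −(0.005369/A) ∫ dt, giving 2√h = 2√h₀ − (0.005369/A) t.
t = 2A(√h₀ − √h)/0.005369 = 2·3.024·(√4.338 − √0.5817)/0.005369
  = 6.04800 × (2.08279 − 0.762693) / 0.005369 = 1487.04 s.

1487 s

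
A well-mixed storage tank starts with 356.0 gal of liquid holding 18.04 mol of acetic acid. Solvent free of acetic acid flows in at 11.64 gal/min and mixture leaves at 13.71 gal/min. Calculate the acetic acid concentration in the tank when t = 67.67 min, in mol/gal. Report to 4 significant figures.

Total volume: dV/dt = Q_in − Q_out = -2.07000 gal/min, so V(t) = 356.0 − 2.07000 t and V(67.67) = 215.923 gal.
No acetic acid enters, so dm/dt = −Q_out · (m/V).
Separate: dm/m = −Q_out dt/V(t) ⇒ ln(m/m₀) = −(Q_out/(Q_in−Q_out)) ln(V/V₀).
m = m₀ (V₀/V)^(Q_out/(Q_in−Q_out)) = 18.04 × (356.0/215.923)^(-6.62319) = 0.657666 mol.
C = m/V = 0.657666/215.923 = 0.00304583 mol/gal.

0.003046 mol/gal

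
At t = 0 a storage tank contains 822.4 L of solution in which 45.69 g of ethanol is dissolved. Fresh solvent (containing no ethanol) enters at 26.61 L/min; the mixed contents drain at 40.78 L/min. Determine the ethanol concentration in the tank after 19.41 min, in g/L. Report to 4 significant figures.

Total volume: dV/dt = Q_in − Q_out = -14.1700 L/min, so V(t) = 822.4 − 14.1700 t and V(19.41) = 547.360 L.
No ethanol enters, so dm/dt = −Q_out · (m/V).
Separate: dm/m = −Q_out dt/V(t) ⇒ ln(m/m₀) = −(Q_out/(Q_in−Q_out)) ln(V/V₀).
m = m₀ (V₀/V)^(Q_out/(Q_in−Q_out)) = 45.69 × (822.4/547.360)^(-2.87791) = 14.1572 g.
C = m/V = 14.1572/547.360 = 0.0258646 g/L.

0.02586 g/L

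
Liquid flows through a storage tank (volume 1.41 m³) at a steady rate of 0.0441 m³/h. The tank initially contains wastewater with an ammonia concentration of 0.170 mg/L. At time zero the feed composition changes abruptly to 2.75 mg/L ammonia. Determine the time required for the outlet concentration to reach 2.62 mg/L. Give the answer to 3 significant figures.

Accumulation = in − out for the solute gives V dC/dt = Q(C_in − C), so τ = V/Q = 31.973 h.
C(t) = C_in + (C₀ − C_in) e^(−t/τ). Set C = 2.62 and solve for t:
e^(−t/τ) = (C − C_in)/(C₀ − C_in) = (2.62 − 2.75)/(0.170 − 2.75) = 0.050388
t = −τ ln(…) = 31.973 × 2.9880 = 95.535 h.

95.5 h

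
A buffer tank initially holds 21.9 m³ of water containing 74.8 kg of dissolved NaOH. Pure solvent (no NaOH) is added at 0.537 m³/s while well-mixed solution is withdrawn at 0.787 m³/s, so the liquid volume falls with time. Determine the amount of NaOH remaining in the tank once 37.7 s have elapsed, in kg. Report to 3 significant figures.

12.7 kg

Total volume: dV/dt = Q_in − Q_out = -0.25000 m³/s, so V(t) = 21.9 − 0.25000 t and V(37.7) = 12.475 m³.
Solute balance: dm/dt = 0 − Q_out C = −Q_out m/V(t).
dm/m = −Q_out dt/(V₀ − 0.25000 t); integrating gives ln(m/m₀) = −(Q_out/(Q_in−Q_out)) ln(V/V₀).
m = m₀ (V₀/V)^(Q_out/(Q_in−Q_out)) = 74.8 × (21.9/12.475)^(-3.1480) = 12.721 kg.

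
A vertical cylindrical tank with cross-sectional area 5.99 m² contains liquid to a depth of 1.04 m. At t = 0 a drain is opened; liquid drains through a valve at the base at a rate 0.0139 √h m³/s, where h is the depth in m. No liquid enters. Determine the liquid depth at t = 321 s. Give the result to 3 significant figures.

0.419 m

Volume balance on the tank: A dh/dt = −0.0139 √h.
∫ h^(−1/2) dh = −(0.0139/A) ∫ dt, giving 2√h = 2√h₀ − (0.0139/A) t.
√h = √1.04 − 0.0139·321/(2·5.99) = 1.0198 − 0.37245 = 0.64736.
h = 0.64736² = 0.41907 m.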